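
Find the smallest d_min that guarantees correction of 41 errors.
Correcting t errors requires d_min ≥ 2t + 1 = 2·41 + 1 = 83.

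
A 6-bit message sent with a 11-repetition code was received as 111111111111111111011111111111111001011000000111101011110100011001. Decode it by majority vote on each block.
Split into 11-bit blocks and majority-vote each:
  block 1 = 11111111111: 11 ones, 0 zeros → 1
  block 2 = 11111110111: 10 ones, 1 zeros → 1
  block 3 = 11111111111: 11 ones, 0 zeros → 1
  block 4 = 00101100000: 3 ones, 8 zeros → 0
  block 5 = 01111010111: 8 ones, 3 zeros → 1
  block 6 = 10100011001: 5 ones, 6 zeros → 0
Decoded = 111010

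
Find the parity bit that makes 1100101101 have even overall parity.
Sum of data bits: 1+1+0+0+1+0+1+1+0+1 = 6.
6 mod 2 = 0, so parity bit = 0.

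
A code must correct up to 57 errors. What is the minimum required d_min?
Correcting t errors requires d_min ≥ 2t + 1 = 2·57 + 1 = 115.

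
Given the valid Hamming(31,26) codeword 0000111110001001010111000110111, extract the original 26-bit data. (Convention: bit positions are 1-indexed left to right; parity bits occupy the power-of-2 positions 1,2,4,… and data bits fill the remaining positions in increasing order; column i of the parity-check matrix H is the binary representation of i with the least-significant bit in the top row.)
Parity bits occupy power-of-2 positions; data bits are at positions {3,5,6,7,9,10,11,12,13,14,15,17,18,19,20,21,22,23,24,25,26,27,28,29,30,31} (1-indexed).
Extract: c[3]=0 c[5]=1 c[6]=1 c[7]=1 c[9]=1 c[10]=0 c[11]=0 c[12]=0 c[13]=1 c[14]=0 c[15]=0 c[17]=0 c[18]=1 c[19]=0 c[20]=1 c[21]=1 c[22]=1 c[23]=0 c[24]=0 c[25]=0 c[26]=1 c[27]=1 c[28]=0 c[29]=1 c[30]=1 c[31]=1
Data = 01111000100010111000110111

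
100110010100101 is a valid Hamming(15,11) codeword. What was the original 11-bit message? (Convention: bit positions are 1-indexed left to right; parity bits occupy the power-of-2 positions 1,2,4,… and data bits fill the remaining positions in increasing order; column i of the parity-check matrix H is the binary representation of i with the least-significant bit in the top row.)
Parity bits occupy power-of-2 positions; data bits are at positions {3,5,6,7,9,10,11,12,13,14,15} (1-indexed).
Extract: c[3]=0 c[5]=1 c[6]=0 c[7]=0 c[9]=0 c[10]=1 c[11]=0 c[12]=0 c[13]=1 c[14]=0 c[15]=1
Data = 01000100101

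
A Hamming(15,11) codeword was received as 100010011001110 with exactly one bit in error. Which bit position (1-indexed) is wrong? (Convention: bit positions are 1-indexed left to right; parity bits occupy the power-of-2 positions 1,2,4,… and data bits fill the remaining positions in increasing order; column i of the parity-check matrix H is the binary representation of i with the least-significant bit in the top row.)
Syndrome s = H · r^T (mod 2), r = 100010011001110:
  s[0] = (101010101010101)·(100010011001110) mod 2 = 1+0+0+0+1+0+0+0+1+0+0+0+1+0+0 mod 2 = 0
  s[1] = (011001100110011)·(100010011001110) mod 2 = 0+0+0+0+0+0+0+0+0+0+0+0+0+1+0 mod 2 = 1
  s[2] = (000111100001111)·(100010011001110) mod 2 = 0+0+0+0+1+0+0+0+0+0+0+1+1+1+0 mod 2 = 0
  s[3] = (000000011111111)·(100010011001110) mod 2 = 0+0+0+0+0+0+0+1+1+0+0+1+1+1+0 mod 2 = 1
Syndrome = 0101
Column i of H is the binary representation of i, so the syndrome is the binary index of the flipped bit.
Read s = 0101 with s[0] as LSB: 0·2^0 + 1·2^1 + 0·2^2 + 1·2^3 = 10.
Error is at bit position 10.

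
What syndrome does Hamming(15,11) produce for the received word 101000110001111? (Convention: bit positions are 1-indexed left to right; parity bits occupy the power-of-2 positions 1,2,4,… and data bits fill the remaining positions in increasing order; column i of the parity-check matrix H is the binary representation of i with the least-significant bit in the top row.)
Syndrome s = H · r^T (mod 2), r = 101000110001111:
  s[0] = (101010101010101)·(101000110001111) mod 2 = 1+0+1+0+0+0+1+0+0+0+0+0+1+0+1 mod 2 = 1
  s[1] = (011001100110011)·(101000110001111) mod 2 = 0+0+1+0+0+0+1+0+0+0+0+0+0+1+1 mod 2 = 0
  s[2] = (000111100001111)·(101000110001111) mod 2 = 0+0+0+0+0+0+1+0+0+0+0+1+1+1+1 mod 2 = 1
  s[3] = (000000011111111)·(101000110001111) mod 2 = 0+0+0+0+0+0+0+1+0+0+0+1+1+1+1 mod 2 = 1
Syndrome = 1011
Non-zero syndrome: error at position 13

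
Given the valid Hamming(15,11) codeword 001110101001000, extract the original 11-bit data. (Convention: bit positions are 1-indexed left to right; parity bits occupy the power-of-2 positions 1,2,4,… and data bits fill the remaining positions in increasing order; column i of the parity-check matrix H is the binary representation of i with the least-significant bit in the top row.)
Parity bits occupy power-of-2 positions; data bits are at positions {3,5,6,7,9,10,11,12,13,14,15} (1-indexed).
Extract: c[3]=1 c[5]=1 c[6]=0 c[7]=1 c[9]=1 c[10]=0 c[11]=0 c[12]=1 c[13]=0 c[14]=0 c[15]=0
Data = 11011001000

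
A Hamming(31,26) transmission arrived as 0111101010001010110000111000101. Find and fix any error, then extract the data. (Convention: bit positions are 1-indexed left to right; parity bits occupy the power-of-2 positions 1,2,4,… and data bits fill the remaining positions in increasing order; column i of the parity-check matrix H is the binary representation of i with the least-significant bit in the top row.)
Syndrome s = H · r^T (mod 2), r = 0111101010001010110000111000101:
  s[0] = (1010101010101010101010101010101)·(0111101010001010110000111000101) mod 2 = 0+0+1+0+1+0+1+0+1+0+0+0+1+0+1+0+1+0+0+0+0+0+1+0+1+0+0+0+1+0+1 mod 2 = 1
  s[1] = (0110011001100110011001100110011)·(0111101010001010110000111000101) mod 2 = 0+1+1+0+0+0+1+0+0+0+0+0+0+0+1+0+0+1+0+0+0+0+1+0+0+0+0+0+0+0+1 mod 2 = 1
  s[2] = (0001111000011110000111100001111)·(0111101010001010110000111000101) mod 2 = 0+0+0+1+1+0+1+0+0+0+0+0+1+0+1+0+0+0+0+0+0+0+1+0+0+0+0+0+1+0+1 mod 2 = 0
  s[3] = (0000000111111110000000011111111)·(0111101010001010110000111000101) mod 2 = 0+0+0+0+0+0+0+0+1+0+0+0+1+0+1+0+0+0+0+0+0+0+0+1+1+0+0+0+1+0+1 mod 2 = 1
  s[4] = (0000000000000001111111111111111)·(0111101010001010110000111000101) mod 2 = 0+0+0+0+0+0+0+0+0+0+0+0+0+0+0+0+1+1+0+0+0+0+1+1+1+0+0+0+1+0+1 mod 2 = 1
Syndrome = 11011
Column 27 of H equals this syndrome → error at bit 27 (1-indexed).
Flip bit 27: 0111101010001010110000111000101 → 0111101010001010110000111010101
Extract data bits at positions {3,5,6,7,9,10,11,12,13,14,15,17,18,19,20,21,22,23,24,25,26,27,28,29,30,31}: 11011000101110000111010101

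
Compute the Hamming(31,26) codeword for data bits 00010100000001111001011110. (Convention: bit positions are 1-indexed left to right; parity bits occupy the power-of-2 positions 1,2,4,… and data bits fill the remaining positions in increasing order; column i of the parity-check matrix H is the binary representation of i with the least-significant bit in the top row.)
Codeword c = d · G (mod 2), d = 00010100000001111001011110:
  c[0] = d·G[:,0] = (00010100000001111001011110)·(11011010101101010101010101) mod 2 = 0+0+0+1+0+0+0+0+0+0+0+0+0+1+0+1+0+0+0+1+0+1+0+1+0+0 mod 2 = 0
  c[1] = d·G[:,1] = (00010100000001111001011110)·(10110110011011001100110011) mod 2 = 0+0+0+1+0+1+0+0+0+0+0+0+0+1+0+0+1+0+0+0+0+1+0+0+1+0 mod 2 = 0
  c[2] = d·G[:,2] = (00010100000001111001011110)·(10000000000000000000000000) mod 2 = 0+0+0+0+0+0+0+0+0+0+0+0+0+0+0+0+0+0+0+0+0+0+0+0+0+0 mod 2 = 0
  c[3] = d·G[:,3] = (00010100000001111001011110)·(01110001111000111100001111) mod 2 = 0+0+0+1+0+0+0+0+0+0+0+0+0+0+1+1+1+0+0+0+0+0+1+1+1+0 mod 2 = 1
  c[4] = d·G[:,4] = (00010100000001111001011110)·(01000000000000000000000000) mod 2 = 0+0+0+0+0+0+0+0+0+0+0+0+0+0+0+0+0+0+0+0+0+0+0+0+0+0 mod 2 = 0
  c[5] = d·G[:,5] = (00010100000001111001011110)·(00100000000000000000000000) mod 2 = 0+0+0+0+0+0+0+0+0+0+0+0+0+0+0+0+0+0+0+0+0+0+0+0+0+0 mod 2 = 0
  c[6] = d·G[:,6] = (00010100000001111001011110)·(00010000000000000000000000) mod 2 = 0+0+0+1+0+0+0+0+0+0+0+0+0+0+0+0+0+0+0+0+0+0+0+0+0+0 mod 2 = 1
  c[7] = d·G[:,7] = (00010100000001111001011110)·(00001111111000000011111111) mod 2 = 0+0+0+0+0+1+0+0+0+0+0+0+0+0+0+0+0+0+0+1+0+1+1+1+1+0 mod 2 = 0
  c[8] = d·G[:,8] = (00010100000001111001011110)·(00001000000000000000000000) mod 2 = 0+0+0+0+0+0+0+0+0+0+0+0+0+0+0+0+0+0+0+0+0+0+0+0+0+0 mod 2 = 0
  c[9] = d·G[:,9] = (00010100000001111001011110)·(00000100000000000000000000) mod 2 = 0+0+0+0+0+1+0+0+0+0+0+0+0+0+0+0+0+0+0+0+0+0+0+0+0+0 mod 2 = 1
  c[10] = d·G[:,10] = (00010100000001111001011110)·(00000010000000000000000000) mod 2 = 0+0+0+0+0+0+0+0+0+0+0+0+0+0+0+0+0+0+0+0+0+0+0+0+0+0 mod 2 = 0
  c[11] = d·G[:,11] = (00010100000001111001011110)·(00000001000000000000000000) mod 2 = 0+0+0+0+0+0+0+0+0+0+0+0+0+0+0+0+0+0+0+0+0+0+0+0+0+0 mod 2 = 0
  c[12] = d·G[:,12] = (00010100000001111001011110)·(00000000100000000000000000) mod 2 = 0+0+0+0+0+0+0+0+0+0+0+0+0+0+0+0+0+0+0+0+0+0+0+0+0+0 mod 2 = 0
  c[13] = d·G[:,13] = (00010100000001111001011110)·(00000000010000000000000000) mod 2 = 0+0+0+0+0+0+0+0+0+0+0+0+0+0+0+0+0+0+0+0+0+0+0+0+0+0 mod 2 = 0
  c[14] = d·G[:,14] = (00010100000001111001011110)·(00000000001000000000000000) mod 2 = 0+0+0+0+0+0+0+0+0+0+0+0+0+0+0+0+0+0+0+0+0+0+0+0+0+0 mod 2 = 0
  c[15] = d·G[:,15] = (00010100000001111001011110)·(00000000000111111111111111) mod 2 = 0+0+0+0+0+0+0+0+0+0+0+0+0+1+1+1+1+0+0+1+0+1+1+1+1+0 mod 2 = 1
  c[16] = d·G[:,16] = (00010100000001111001011110)·(00000000000100000000000000) mod 2 = 0+0+0+0+0+0+0+0+0+0+0+0+0+0+0+0+0+0+0+0+0+0+0+0+0+0 mod 2 = 0
  c[17] = d·G[:,17] = (00010100000001111001011110)·(00000000000010000000000000) mod 2 = 0+0+0+0+0+0+0+0+0+0+0+0+0+0+0+0+0+0+0+0+0+0+0+0+0+0 mod 2 = 0
  c[18] = d·G[:,18] = (00010100000001111001011110)·(00000000000001000000000000) mod 2 = 0+0+0+0+0+0+0+0+0+0+0+0+0+1+0+0+0+0+0+0+0+0+0+0+0+0 mod 2 = 1
  c[19] = d·G[:,19] = (00010100000001111001011110)·(00000000000000100000000000) mod 2 = 0+0+0+0+0+0+0+0+0+0+0+0+0+0+1+0+0+0+0+0+0+0+0+0+0+0 mod 2 = 1
  c[20] = d·G[:,20] = (00010100000001111001011110)·(00000000000000010000000000) mod 2 = 0+0+0+0+0+0+0+0+0+0+0+0+0+0+0+1+0+0+0+0+0+0+0+0+0+0 mod 2 = 1
  c[21] = d·G[:,21] = (00010100000001111001011110)·(00000000000000001000000000) mod 2 = 0+0+0+0+0+0+0+0+0+0+0+0+0+0+0+0+1+0+0+0+0+0+0+0+0+0 mod 2 = 1
  c[22] = d·G[:,22] = (00010100000001111001011110)·(00000000000000000100000000) mod 2 = 0+0+0+0+0+0+0+0+0+0+0+0+0+0+0+0+0+0+0+0+0+0+0+0+0+0 mod 2 = 0
  c[23] = d·G[:,23] = (00010100000001111001011110)·(00000000000000000010000000) mod 2 = 0+0+0+0+0+0+0+0+0+0+0+0+0+0+0+0+0+0+0+0+0+0+0+0+0+0 mod 2 = 0
  c[24] = d·G[:,24] = (00010100000001111001011110)·(00000000000000000001000000) mod 2 = 0+0+0+0+0+0+0+0+0+0+0+0+0+0+0+0+0+0+0+1+0+0+0+0+0+0 mod 2 = 1
  c[25] = d·G[:,25] = (00010100000001111001011110)·(00000000000000000000100000) mod 2 = 0+0+0+0+0+0+0+0+0+0+0+0+0+0+0+0+0+0+0+0+0+0+0+0+0+0 mod 2 = 0
  c[26] = d·G[:,26] = (00010100000001111001011110)·(00000000000000000000010000) mod 2 = 0+0+0+0+0+0+0+0+0+0+0+0+0+0+0+0+0+0+0+0+0+1+0+0+0+0 mod 2 = 1
  c[27] = d·G[:,27] = (00010100000001111001011110)·(00000000000000000000001000) mod 2 = 0+0+0+0+0+0+0+0+0+0+0+0+0+0+0+0+0+0+0+0+0+0+1+0+0+0 mod 2 = 1
  c[28] = d·G[:,28] = (00010100000001111001011110)·(00000000000000000000000100) mod 2 = 0+0+0+0+0+0+0+0+0+0+0+0+0+0+0+0+0+0+0+0+0+0+0+1+0+0 mod 2 = 1
  c[29] = d·G[:,29] = (00010100000001111001011110)·(00000000000000000000000010) mod 2 = 0+0+0+0+0+0+0+0+0+0+0+0+0+0+0+0+0+0+0+0+0+0+0+0+1+0 mod 2 = 1
  c[30] = d·G[:,30] = (00010100000001111001011110)·(00000000000000000000000001) mod 2 = 0+0+0+0+0+0+0+0+0+0+0+0+0+0+0+0+0+0+0+0+0+0+0+0+0+0 mod 2 = 0
Codeword = 0001001001000001001111001011110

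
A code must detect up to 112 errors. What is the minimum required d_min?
Detecting e errors requires d_min ≥ e + 1 = 112 + 1 = 113.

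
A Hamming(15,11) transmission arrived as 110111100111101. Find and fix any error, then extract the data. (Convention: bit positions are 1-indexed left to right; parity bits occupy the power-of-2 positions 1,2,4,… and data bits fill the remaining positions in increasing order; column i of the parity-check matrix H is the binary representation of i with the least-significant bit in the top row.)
Syndrome s = H · r^T (mod 2), r = 110111100111101:
  s[0] = (101010101010101)·(110111100111101) mod 2 = 1+0+0+0+1+0+1+0+0+0+1+0+1+0+1 mod 2 = 0
  s[1] = (011001100110011)·(110111100111101) mod 2 = 0+1+0+0+0+1+1+0+0+1+1+0+0+0+1 mod 2 = 0
  s[2] = (000111100001111)·(110111100111101) mod 2 = 0+0+0+1+1+1+1+0+0+0+0+1+1+0+1 mod 2 = 1
  s[3] = (000000011111111)·(110111100111101) mod 2 = 0+0+0+0+0+0+0+0+0+1+1+1+1+0+1 mod 2 = 1
Syndrome = 0011
Column 12 of H equals this syndrome → error at bit 12 (1-indexed).
Flip bit 12: 110111100111101 → 110111100110101
Extract data bits at positions {3,5,6,7,9,10,11,12,13,14,15}: 01110110101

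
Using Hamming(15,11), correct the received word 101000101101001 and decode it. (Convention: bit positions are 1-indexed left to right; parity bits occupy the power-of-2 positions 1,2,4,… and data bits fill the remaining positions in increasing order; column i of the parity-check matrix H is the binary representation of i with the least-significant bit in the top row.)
Syndrome s = H · r^T (mod 2), r = 101000101101001:
  s[0] = (101010101010101)·(101000101101001) mod 2 = 1+0+1+0+0+0+1+0+1+0+0+0+0+0+1 mod 2 = 1
  s[1] = (011001100110011)·(101000101101001) mod 2 = 0+0+1+0+0+0+1+0+0+1+0+0+0+0+1 mod 2 = 0
  s[2] = (000111100001111)·(101000101101001) mod 2 = 0+0+0+0+0+0+1+0+0+0+0+1+0+0+1 mod 2 = 1
  s[3] = (000000011111111)·(101000101101001) mod 2 = 0+0+0+0+0+0+0+0+1+1+0+1+0+0+1 mod 2 = 0
Syndrome = 1010
Column 5 of H equals this syndrome → error at bit 5 (1-indexed).
Flip bit 5: 101000101101001 → 101010101101001
Extract data bits at positions {3,5,6,7,9,10,11,12,13,14,15}: 11011101001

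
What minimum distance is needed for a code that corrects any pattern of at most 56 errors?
Correcting t errors requires d_min ≥ 2t + 1 = 2·56 + 1 = 113.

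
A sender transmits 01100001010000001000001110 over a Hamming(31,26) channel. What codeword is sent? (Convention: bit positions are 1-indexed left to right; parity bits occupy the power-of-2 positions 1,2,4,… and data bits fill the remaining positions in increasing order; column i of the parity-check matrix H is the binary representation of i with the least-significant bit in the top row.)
Codeword c = d · G (mod 2), d = 01100001010000001000001110:
  c[0] = d·G[:,0] = (01100001010000001000001110)·(11011010101101010101010101) mod 2 = 0+1+0+0+0+0+0+0+0+0+0+0+0+0+0+0+0+0+0+0+0+0+0+1+0+0 mod 2 = 0
  c[1] = d·G[:,1] = (01100001010000001000001110)·(10110110011011001100110011) mod 2 = 0+0+1+0+0+0+0+0+0+1+0+0+0+0+0+0+1+0+0+0+0+0+0+0+1+0 mod 2 = 0
  c[2] = d·G[:,2] = (01100001010000001000001110)·(10000000000000000000000000) mod 2 = 0+0+0+0+0+0+0+0+0+0+0+0+0+0+0+0+0+0+0+0+0+0+0+0+0+0 mod 2 = 0
  c[3] = d·G[:,3] = (01100001010000001000001110)·(01110001111000111100001111) mod 2 = 0+1+1+0+0+0+0+1+0+1+0+0+0+0+0+0+1+0+0+0+0+0+1+1+1+0 mod 2 = 0
  c[4] = d·G[:,4] = (01100001010000001000001110)·(01000000000000000000000000) mod 2 = 0+1+0+0+0+0+0+0+0+0+0+0+0+0+0+0+0+0+0+0+0+0+0+0+0+0 mod 2 = 1
  c[5] = d·G[:,5] = (01100001010000001000001110)·(00100000000000000000000000) mod 2 = 0+0+1+0+0+0+0+0+0+0+0+0+0+0+0+0+0+0+0+0+0+0+0+0+0+0 mod 2 = 1
  c[6] = d·G[:,6] = (01100001010000001000001110)·(00010000000000000000000000) mod 2 = 0+0+0+0+0+0+0+0+0+0+0+0+0+0+0+0+0+0+0+0+0+0+0+0+0+0 mod 2 = 0
  c[7] = d·G[:,7] = (01100001010000001000001110)·(00001111111000000011111111) mod 2 = 0+0+0+0+0+0+0+1+0+1+0+0+0+0+0+0+0+0+0+0+0+0+1+1+1+0 mod 2 = 1
  c[8] = d·G[:,8] = (01100001010000001000001110)·(00001000000000000000000000) mod 2 = 0+0+0+0+0+0+0+0+0+0+0+0+0+0+0+0+0+0+0+0+0+0+0+0+0+0 mod 2 = 0
  c[9] = d·G[:,9] = (01100001010000001000001110)·(00000100000000000000000000) mod 2 = 0+0+0+0+0+0+0+0+0+0+0+0+0+0+0+0+0+0+0+0+0+0+0+0+0+0 mod 2 = 0
  c[10] = d·G[:,10] = (01100001010000001000001110)·(00000010000000000000000000) mod 2 = 0+0+0+0+0+0+0+0+0+0+0+0+0+0+0+0+0+0+0+0+0+0+0+0+0+0 mod 2 = 0
  c[11] = d·G[:,11] = (01100001010000001000001110)·(00000001000000000000000000) mod 2 = 0+0+0+0+0+0+0+1+0+0+0+0+0+0+0+0+0+0+0+0+0+0+0+0+0+0 mod 2 = 1
  c[12] = d·G[:,12] = (01100001010000001000001110)·(00000000100000000000000000) mod 2 = 0+0+0+0+0+0+0+0+0+0+0+0+0+0+0+0+0+0+0+0+0+0+0+0+0+0 mod 2 = 0
  c[13] = d·G[:,13] = (01100001010000001000001110)·(00000000010000000000000000) mod 2 = 0+0+0+0+0+0+0+0+0+1+0+0+0+0+0+0+0+0+0+0+0+0+0+0+0+0 mod 2 = 1
  c[14] = d·G[:,14] = (01100001010000001000001110)·(00000000001000000000000000) mod 2 = 0+0+0+0+0+0+0+0+0+0+0+0+0+0+0+0+0+0+0+0+0+0+0+0+0+0 mod 2 = 0
  c[15] = d·G[:,15] = (01100001010000001000001110)·(00000000000111111111111111) mod 2 = 0+0+0+0+0+0+0+0+0+0+0+0+0+0+0+0+1+0+0+0+0+0+1+1+1+0 mod 2 = 0
  c[16] = d·G[:,16] = (01100001010000001000001110)·(00000000000100000000000000) mod 2 = 0+0+0+0+0+0+0+0+0+0+0+0+0+0+0+0+0+0+0+0+0+0+0+0+0+0 mod 2 = 0
  c[17] = d·G[:,17] = (01100001010000001000001110)·(00000000000010000000000000) mod 2 = 0+0+0+0+0+0+0+0+0+0+0+0+0+0+0+0+0+0+0+0+0+0+0+0+0+0 mod 2 = 0
  c[18] = d·G[:,18] = (01100001010000001000001110)·(00000000000001000000000000) mod 2 = 0+0+0+0+0+0+0+0+0+0+0+0+0+0+0+0+0+0+0+0+0+0+0+0+0+0 mod 2 = 0
  c[19] = d·G[:,19] = (01100001010000001000001110)·(00000000000000100000000000) mod 2 = 0+0+0+0+0+0+0+0+0+0+0+0+0+0+0+0+0+0+0+0+0+0+0+0+0+0 mod 2 = 0
  c[20] = d·G[:,20] = (01100001010000001000001110)·(00000000000000010000000000) mod 2 = 0+0+0+0+0+0+0+0+0+0+0+0+0+0+0+0+0+0+0+0+0+0+0+0+0+0 mod 2 = 0
  c[21] = d·G[:,21] = (01100001010000001000001110)·(00000000000000001000000000) mod 2 = 0+0+0+0+0+0+0+0+0+0+0+0+0+0+0+0+1+0+0+0+0+0+0+0+0+0 mod 2 = 1
  c[22] = d·G[:,22] = (01100001010000001000001110)·(00000000000000000100000000) mod 2 = 0+0+0+0+0+0+0+0+0+0+0+0+0+0+0+0+0+0+0+0+0+0+0+0+0+0 mod 2 = 0
  c[23] = d·G[:,23] = (01100001010000001000001110)·(00000000000000000010000000) mod 2 = 0+0+0+0+0+0+0+0+0+0+0+0+0+0+0+0+0+0+0+0+0+0+0+0+0+0 mod 2 = 0
  c[24] = d·G[:,24] = (01100001010000001000001110)·(00000000000000000001000000) mod 2 = 0+0+0+0+0+0+0+0+0+0+0+0+0+0+0+0+0+0+0+0+0+0+0+0+0+0 mod 2 = 0
  c[25] = d·G[:,25] = (01100001010000001000001110)·(00000000000000000000100000) mod 2 = 0+0+0+0+0+0+0+0+0+0+0+0+0+0+0+0+0+0+0+0+0+0+0+0+0+0 mod 2 = 0
  c[26] = d·G[:,26] = (01100001010000001000001110)·(00000000000000000000010000) mod 2 = 0+0+0+0+0+0+0+0+0+0+0+0+0+0+0+0+0+0+0+0+0+0+0+0+0+0 mod 2 = 0
  c[27] = d·G[:,27] = (01100001010000001000001110)·(00000000000000000000001000) mod 2 = 0+0+0+0+0+0+0+0+0+0+0+0+0+0+0+0+0+0+0+0+0+0+1+0+0+0 mod 2 = 1
  c[28] = d·G[:,28] = (01100001010000001000001110)·(00000000000000000000000100) mod 2 = 0+0+0+0+0+0+0+0+0+0+0+0+0+0+0+0+0+0+0+0+0+0+0+1+0+0 mod 2 = 1
  c[29] = d·G[:,29] = (01100001010000001000001110)·(00000000000000000000000010) mod 2 = 0+0+0+0+0+0+0+0+0+0+0+0+0+0+0+0+0+0+0+0+0+0+0+0+1+0 mod 2 = 1
  c[30] = d·G[:,30] = (01100001010000001000001110)·(00000000000000000000000001) mod 2 = 0+0+0+0+0+0+0+0+0+0+0+0+0+0+0+0+0+0+0+0+0+0+0+0+0+0 mod 2 = 0
Codeword = 0000110100010100000001000001110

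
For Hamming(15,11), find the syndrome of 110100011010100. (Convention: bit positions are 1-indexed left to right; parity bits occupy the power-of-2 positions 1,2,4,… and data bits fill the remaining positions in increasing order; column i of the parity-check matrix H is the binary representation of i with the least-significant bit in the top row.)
Syndrome s = H · r^T (mod 2), r = 110100011010100:
  s[0] = (101010101010101)·(110100011010100) mod 2 = 1+0+0+0+0+0+0+0+1+0+1+0+1+0+0 mod 2 = 0
  s[1] = (011001100110011)·(110100011010100) mod 2 = 0+1+0+0+0+0+0+0+0+0+1+0+0+0+0 mod 2 = 0
  s[2] = (000111100001111)·(110100011010100) mod 2 = 0+0+0+1+0+0+0+0+0+0+0+0+1+0+0 mod 2 = 0
  s[3] = (000000011111111)·(110100011010100) mod 2 = 0+0+0+0+0+0+0+1+1+0+1+0+1+0+0 mod 2 = 0
Syndrome = 0000
s = 0: no error detected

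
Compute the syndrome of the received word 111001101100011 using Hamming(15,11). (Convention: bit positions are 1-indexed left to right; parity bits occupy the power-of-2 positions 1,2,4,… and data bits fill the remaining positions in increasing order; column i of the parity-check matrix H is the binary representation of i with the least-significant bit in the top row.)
Syndrome s = H · r^T (mod 2), r = 111001101100011:
  s[0] = (101010101010101)·(111001101100011) mod 2 = 1+0+1+0+0+0+1+0+1+0+0+0+0+0+1 mod 2 = 1
  s[1] = (011001100110011)·(111001101100011) mod 2 = 0+1+1+0+0+1+1+0+0+1+0+0+0+1+1 mod 2 = 1
  s[2] = (000111100001111)·(111001101100011) mod 2 = 0+0+0+0+0+1+1+0+0+0+0+0+0+1+1 mod 2 = 0
  s[3] = (000000011111111)·(111001101100011) mod 2 = 0+0+0+0+0+0+0+0+1+1+0+0+0+1+1 mod 2 = 0
Syndrome = 1100
Non-zero syndrome: error at position 3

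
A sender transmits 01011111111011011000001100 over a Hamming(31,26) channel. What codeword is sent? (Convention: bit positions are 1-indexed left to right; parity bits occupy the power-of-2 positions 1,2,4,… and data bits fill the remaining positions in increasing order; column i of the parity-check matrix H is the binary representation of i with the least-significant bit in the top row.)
Codeword c = d · G (mod 2), d = 01011111111011011000001100:
  c[0] = d·G[:,0] = (01011111111011011000001100)·(11011010101101010101010101) mod 2 = 0+1+0+1+1+0+1+0+1+0+1+0+0+1+0+1+0+0+0+0+0+0+0+1+0+0 mod 2 = 1
  c[1] = d·G[:,1] = (01011111111011011000001100)·(10110110011011001100110011) mod 2 = 0+0+0+1+0+1+1+0+0+1+1+0+1+1+0+0+1+0+0+0+0+0+0+0+0+0 mod 2 = 0
  c[2] = d·G[:,2] = (01011111111011011000001100)·(10000000000000000000000000) mod 2 = 0+0+0+0+0+0+0+0+0+0+0+0+0+0+0+0+0+0+0+0+0+0+0+0+0+0 mod 2 = 0
  c[3] = d·G[:,3] = (01011111111011011000001100)·(01110001111000111100001111) mod 2 = 0+1+0+1+0+0+0+1+1+1+1+0+0+0+0+1+1+0+0+0+0+0+1+1+0+0 mod 2 = 0
  c[4] = d·G[:,4] = (01011111111011011000001100)·(01000000000000000000000000) mod 2 = 0+1+0+0+0+0+0+0+0+0+0+0+0+0+0+0+0+0+0+0+0+0+0+0+0+0 mod 2 = 1
  c[5] = d·G[:,5] = (01011111111011011000001100)·(00100000000000000000000000) mod 2 = 0+0+0+0+0+0+0+0+0+0+0+0+0+0+0+0+0+0+0+0+0+0+0+0+0+0 mod 2 = 0
  c[6] = d·G[:,6] = (01011111111011011000001100)·(00010000000000000000000000) mod 2 = 0+0+0+1+0+0+0+0+0+0+0+0+0+0+0+0+0+0+0+0+0+0+0+0+0+0 mod 2 = 1
  c[7] = d·G[:,7] = (01011111111011011000001100)·(00001111111000000011111111) mod 2 = 0+0+0+0+1+1+1+1+1+1+1+0+0+0+0+0+0+0+0+0+0+0+1+1+0+0 mod 2 = 1
  c[8] = d·G[:,8] = (01011111111011011000001100)·(00001000000000000000000000) mod 2 = 0+0+0+0+1+0+0+0+0+0+0+0+0+0+0+0+0+0+0+0+0+0+0+0+0+0 mod 2 = 1
  c[9] = d·G[:,9] = (01011111111011011000001100)·(00000100000000000000000000) mod 2 = 0+0+0+0+0+1+0+0+0+0+0+0+0+0+0+0+0+0+0+0+0+0+0+0+0+0 mod 2 = 1
  c[10] = d·G[:,10] = (01011111111011011000001100)·(00000010000000000000000000) mod 2 = 0+0+0+0+0+0+1+0+0+0+0+0+0+0+0+0+0+0+0+0+0+0+0+0+0+0 mod 2 = 1
  c[11] = d·G[:,11] = (01011111111011011000001100)·(00000001000000000000000000) mod 2 = 0+0+0+0+0+0+0+1+0+0+0+0+0+0+0+0+0+0+0+0+0+0+0+0+0+0 mod 2 = 1
  c[12] = d·G[:,12] = (01011111111011011000001100)·(00000000100000000000000000) mod 2 = 0+0+0+0+0+0+0+0+1+0+0+0+0+0+0+0+0+0+0+0+0+0+0+0+0+0 mod 2 = 1
  c[13] = d·G[:,13] = (01011111111011011000001100)·(00000000010000000000000000) mod 2 = 0+0+0+0+0+0+0+0+0+1+0+0+0+0+0+0+0+0+0+0+0+0+0+0+0+0 mod 2 = 1
  c[14] = d·G[:,14] = (01011111111011011000001100)·(00000000001000000000000000) mod 2 = 0+0+0+0+0+0+0+0+0+0+1+0+0+0+0+0+0+0+0+0+0+0+0+0+0+0 mod 2 = 1
  c[15] = d·G[:,15] = (01011111111011011000001100)·(00000000000111111111111111) mod 2 = 0+0+0+0+0+0+0+0+0+0+0+0+1+1+0+1+1+0+0+0+0+0+1+1+0+0 mod 2 = 0
  c[16] = d·G[:,16] = (01011111111011011000001100)·(00000000000100000000000000) mod 2 = 0+0+0+0+0+0+0+0+0+0+0+0+0+0+0+0+0+0+0+0+0+0+0+0+0+0 mod 2 = 0
  c[17] = d·G[:,17] = (01011111111011011000001100)·(00000000000010000000000000) mod 2 = 0+0+0+0+0+0+0+0+0+0+0+0+1+0+0+0+0+0+0+0+0+0+0+0+0+0 mod 2 = 1
  c[18] = d·G[:,18] = (01011111111011011000001100)·(00000000000001000000000000) mod 2 = 0+0+0+0+0+0+0+0+0+0+0+0+0+1+0+0+0+0+0+0+0+0+0+0+0+0 mod 2 = 1
  c[19] = d·G[:,19] = (01011111111011011000001100)·(00000000000000100000000000) mod 2 = 0+0+0+0+0+0+0+0+0+0+0+0+0+0+0+0+0+0+0+0+0+0+0+0+0+0 mod 2 = 0
  c[20] = d·G[:,20] = (01011111111011011000001100)·(00000000000000010000000000) mod 2 = 0+0+0+0+0+0+0+0+0+0+0+0+0+0+0+1+0+0+0+0+0+0+0+0+0+0 mod 2 = 1
  c[21] = d·G[:,21] = (01011111111011011000001100)·(00000000000000001000000000) mod 2 = 0+0+0+0+0+0+0+0+0+0+0+0+0+0+0+0+1+0+0+0+0+0+0+0+0+0 mod 2 = 1
  c[22] = d·G[:,22] = (01011111111011011000001100)·(00000000000000000100000000) mod 2 = 0+0+0+0+0+0+0+0+0+0+0+0+0+0+0+0+0+0+0+0+0+0+0+0+0+0 mod 2 = 0
  c[23] = d·G[:,23] = (01011111111011011000001100)·(00000000000000000010000000) mod 2 = 0+0+0+0+0+0+0+0+0+0+0+0+0+0+0+0+0+0+0+0+0+0+0+0+0+0 mod 2 = 0
  c[24] = d·G[:,24] = (01011111111011011000001100)·(00000000000000000001000000) mod 2 = 0+0+0+0+0+0+0+0+0+0+0+0+0+0+0+0+0+0+0+0+0+0+0+0+0+0 mod 2 = 0
  c[25] = d·G[:,25] = (01011111111011011000001100)·(00000000000000000000100000) mod 2 = 0+0+0+0+0+0+0+0+0+0+0+0+0+0+0+0+0+0+0+0+0+0+0+0+0+0 mod 2 = 0
  c[26] = d·G[:,26] = (01011111111011011000001100)·(00000000000000000000010000) mod 2 = 0+0+0+0+0+0+0+0+0+0+0+0+0+0+0+0+0+0+0+0+0+0+0+0+0+0 mod 2 = 0
  c[27] = d·G[:,27] = (01011111111011011000001100)·(00000000000000000000001000) mod 2 = 0+0+0+0+0+0+0+0+0+0+0+0+0+0+0+0+0+0+0+0+0+0+1+0+0+0 mod 2 = 1
  c[28] = d·G[:,28] = (01011111111011011000001100)·(00000000000000000000000100) mod 2 = 0+0+0+0+0+0+0+0+0+0+0+0+0+0+0+0+0+0+0+0+0+0+0+1+0+0 mod 2 = 1
  c[29] = d·G[:,29] = (01011111111011011000001100)·(00000000000000000000000010) mod 2 = 0+0+0+0+0+0+0+0+0+0+0+0+0+0+0+0+0+0+0+0+0+0+0+0+0+0 mod 2 = 0
  c[30] = d·G[:,30] = (01011111111011011000001100)·(00000000000000000000000001) mod 2 = 0+0+0+0+0+0+0+0+0+0+0+0+0+0+0+0+0+0+0+0+0+0+0+0+0+0 mod 2 = 0
Codeword = 1000101111111110011011000001100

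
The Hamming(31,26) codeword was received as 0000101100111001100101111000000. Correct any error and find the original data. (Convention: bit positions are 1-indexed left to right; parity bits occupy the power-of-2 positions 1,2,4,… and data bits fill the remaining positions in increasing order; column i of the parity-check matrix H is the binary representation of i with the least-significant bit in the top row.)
Syndrome s = H · r^T (mod 2), r = 0000101100111001100101111000000:
  s[0] = (1010101010101010101010101010101)·(0000101100111001100101111000000) mod 2 = 0+0+0+0+1+0+1+0+0+0+1+0+1+0+0+0+1+0+0+0+0+0+1+0+1+0+0+0+0+0+0 mod 2 = 1
  s[1] = (0110011001100110011001100110011)·(0000101100111001100101111000000) mod 2 = 0+0+0+0+0+0+1+0+0+0+1+0+0+0+0+0+0+0+0+0+0+1+1+0+0+0+0+0+0+0+0 mod 2 = 0
  s[2] = (0001111000011110000111100001111)·(0000101100111001100101111000000) mod 2 = 0+0+0+0+1+0+1+0+0+0+0+1+1+0+0+0+0+0+0+1+0+1+1+0+0+0+0+0+0+0+0 mod 2 = 1
  s[3] = (0000000111111110000000011111111)·(0000101100111001100101111000000) mod 2 = 0+0+0+0+0+0+0+1+0+0+1+1+1+0+0+0+0+0+0+0+0+0+0+1+1+0+0+0+0+0+0 mod 2 = 0
  s[4] = (0000000000000001111111111111111)·(0000101100111001100101111000000) mod 2 = 0+0+0+0+0+0+0+0+0+0+0+0+0+0+0+1+1+0+0+1+0+1+1+1+1+0+0+0+0+0+0 mod 2 = 1
Syndrome = 10101
Column 21 of H equals this syndrome → error at bit 21 (1-indexed).
Flip bit 21: 0000101100111001100101111000000 → 0000101100111001100111111000000
Extract data bits at positions {3,5,6,7,9,10,11,12,13,14,15,17,18,19,20,21,22,23,24,25,26,27,28,29,30,31}: 01010011100100111111000000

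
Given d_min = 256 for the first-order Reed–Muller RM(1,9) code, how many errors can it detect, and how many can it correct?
Detection only: up to d_min − 1 = 255 errors.
Correction: up to ⌊(d_min − 1)/2⌋ = ⌊255/2⌋ = 127 errors.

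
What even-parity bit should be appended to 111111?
Sum of data bits: 1+1+1+1+1+1 = 6.
6 mod 2 = 0, so parity bit = 0.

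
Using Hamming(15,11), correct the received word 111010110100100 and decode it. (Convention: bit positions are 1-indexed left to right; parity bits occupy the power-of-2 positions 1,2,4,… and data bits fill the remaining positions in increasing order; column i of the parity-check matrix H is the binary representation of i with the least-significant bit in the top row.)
Syndrome s = H · r^T (mod 2), r = 111010110100100:
  s[0] = (101010101010101)·(111010110100100) mod 2 = 1+0+1+0+1+0+1+0+0+0+0+0+1+0+0 mod 2 = 1
  s[1] = (011001100110011)·(111010110100100) mod 2 = 0+1+1+0+0+0+1+0+0+1+0+0+0+0+0 mod 2 = 0
  s[2] = (000111100001111)·(111010110100100) mod 2 = 0+0+0+0+1+0+1+0+0+0+0+0+1+0+0 mod 2 = 1
  s[3] = (000000011111111)·(111010110100100) mod 2 = 0+0+0+0+0+0+0+1+0+1+0+0+1+0+0 mod 2 = 1
Syndrome = 1011
Column 13 of H equals this syndrome → error at bit 13 (1-indexed).
Flip bit 13: 111010110100100 → 111010110100000
Extract data bits at positions {3,5,6,7,9,10,11,12,13,14,15}: 11010100000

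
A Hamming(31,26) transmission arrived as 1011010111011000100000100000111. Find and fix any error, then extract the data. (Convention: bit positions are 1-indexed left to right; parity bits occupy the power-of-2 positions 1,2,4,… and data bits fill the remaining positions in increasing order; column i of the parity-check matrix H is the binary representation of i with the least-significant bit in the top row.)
Syndrome s = H · r^T (mod 2), r = 1011010111011000100000100000111:
  s[0] = (1010101010101010101010101010101)·(1011010111011000100000100000111) mod 2 = 1+0+1+0+0+0+0+0+1+0+0+0+1+0+0+0+1+0+0+0+0+0+1+0+0+0+0+0+1+0+1 mod 2 = 0
  s[1] = (0110011001100110011001100110011)·(1011010111011000100000100000111) mod 2 = 0+0+1+0+0+1+0+0+0+1+0+0+0+0+0+0+0+0+0+0+0+0+1+0+0+0+0+0+0+1+1 mod 2 = 0
  s[2] = (0001111000011110000111100001111)·(1011010111011000100000100000111) mod 2 = 0+0+0+1+0+1+0+0+0+0+0+1+1+0+0+0+0+0+0+0+0+0+1+0+0+0+0+0+1+1+1 mod 2 = 0
  s[3] = (0000000111111110000000011111111)·(1011010111011000100000100000111) mod 2 = 0+0+0+0+0+0+0+1+1+1+0+1+1+0+0+0+0+0+0+0+0+0+0+0+0+0+0+0+1+1+1 mod 2 = 0
  s[4] = (0000000000000001111111111111111)·(1011010111011000100000100000111) mod 2 = 0+0+0+0+0+0+0+0+0+0+0+0+0+0+0+0+1+0+0+0+0+0+1+0+0+0+0+0+1+1+1 mod 2 = 1
Syndrome = 00001
Column 16 of H equals this syndrome → error at bit 16 (1-indexed).
Flip bit 16: 1011010111011000100000100000111 → 1011010111011001100000100000111
Extract data bits at positions {3,5,6,7,9,10,11,12,13,14,15,17,18,19,20,21,22,23,24,25,26,27,28,29,30,31}: 10101101100100000100000111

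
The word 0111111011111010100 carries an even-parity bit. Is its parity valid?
Sum of all bits: 0+1+1+1+1+1+1+0+1+1+1+1+1+0+1+0+1+0+0 = 13; 13 mod 2 = 1. Result is 1 → parity error detected.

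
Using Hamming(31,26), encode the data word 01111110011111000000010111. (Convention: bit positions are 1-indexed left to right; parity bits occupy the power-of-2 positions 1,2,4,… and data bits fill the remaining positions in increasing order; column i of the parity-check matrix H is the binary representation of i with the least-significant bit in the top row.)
Codeword c = d · G (mod 2), d = 01111110011111000000010111:
  c[0] = d·G[:,0] = (01111110011111000000010111)·(11011010101101010101010101) mod 2 = 0+1+0+1+1+0+1+0+0+0+1+1+0+1+0+0+0+0+0+0+0+1+0+1+0+1 mod 2 = 0
  c[1] = d·G[:,1] = (01111110011111000000010111)·(10110110011011001100110011) mod 2 = 0+0+1+1+0+1+1+0+0+1+1+0+1+1+0+0+0+0+0+0+0+1+0+0+1+1 mod 2 = 1
  c[2] = d·G[:,2] = (01111110011111000000010111)·(10000000000000000000000000) mod 2 = 0+0+0+0+0+0+0+0+0+0+0+0+0+0+0+0+0+0+0+0+0+0+0+0+0+0 mod 2 = 0
  c[3] = d·G[:,3] = (01111110011111000000010111)·(01110001111000111100001111) mod 2 = 0+1+1+1+0+0+0+0+0+1+1+0+0+0+0+0+0+0+0+0+0+0+0+1+1+1 mod 2 = 0
  c[4] = d·G[:,4] = (01111110011111000000010111)·(01000000000000000000000000) mod 2 = 0+1+0+0+0+0+0+0+0+0+0+0+0+0+0+0+0+0+0+0+0+0+0+0+0+0 mod 2 = 1
  c[5] = d·G[:,5] = (01111110011111000000010111)·(00100000000000000000000000) mod 2 = 0+0+1+0+0+0+0+0+0+0+0+0+0+0+0+0+0+0+0+0+0+0+0+0+0+0 mod 2 = 1
  c[6] = d·G[:,6] = (01111110011111000000010111)·(00010000000000000000000000) mod 2 = 0+0+0+1+0+0+0+0+0+0+0+0+0+0+0+0+0+0+0+0+0+0+0+0+0+0 mod 2 = 1
  c[7] = d·G[:,7] = (01111110011111000000010111)·(00001111111000000011111111) mod 2 = 0+0+0+0+1+1+1+0+0+1+1+0+0+0+0+0+0+0+0+0+0+1+0+1+1+1 mod 2 = 1
  c[8] = d·G[:,8] = (01111110011111000000010111)·(00001000000000000000000000) mod 2 = 0+0+0+0+1+0+0+0+0+0+0+0+0+0+0+0+0+0+0+0+0+0+0+0+0+0 mod 2 = 1
  c[9] = d·G[:,9] = (01111110011111000000010111)·(00000100000000000000000000) mod 2 = 0+0+0+0+0+1+0+0+0+0+0+0+0+0+0+0+0+0+0+0+0+0+0+0+0+0 mod 2 = 1
  c[10] = d·G[:,10] = (01111110011111000000010111)·(00000010000000000000000000) mod 2 = 0+0+0+0+0+0+1+0+0+0+0+0+0+0+0+0+0+0+0+0+0+0+0+0+0+0 mod 2 = 1
  c[11] = d·G[:,11] = (01111110011111000000010111)·(00000001000000000000000000) mod 2 = 0+0+0+0+0+0+0+0+0+0+0+0+0+0+0+0+0+0+0+0+0+0+0+0+0+0 mod 2 = 0
  c[12] = d·G[:,12] = (01111110011111000000010111)·(00000000100000000000000000) mod 2 = 0+0+0+0+0+0+0+0+0+0+0+0+0+0+0+0+0+0+0+0+0+0+0+0+0+0 mod 2 = 0
  c[13] = d·G[:,13] = (01111110011111000000010111)·(00000000010000000000000000) mod 2 = 0+0+0+0+0+0+0+0+0+1+0+0+0+0+0+0+0+0+0+0+0+0+0+0+0+0 mod 2 = 1
  c[14] = d·G[:,14] = (01111110011111000000010111)·(00000000001000000000000000) mod 2 = 0+0+0+0+0+0+0+0+0+0+1+0+0+0+0+0+0+0+0+0+0+0+0+0+0+0 mod 2 = 1
  c[15] = d·G[:,15] = (01111110011111000000010111)·(00000000000111111111111111) mod 2 = 0+0+0+0+0+0+0+0+0+0+0+1+1+1+0+0+0+0+0+0+0+1+0+1+1+1 mod 2 = 1
  c[16] = d·G[:,16] = (01111110011111000000010111)·(00000000000100000000000000) mod 2 = 0+0+0+0+0+0+0+0+0+0+0+1+0+0+0+0+0+0+0+0+0+0+0+0+0+0 mod 2 = 1
  c[17] = d·G[:,17] = (01111110011111000000010111)·(00000000000010000000000000) mod 2 = 0+0+0+0+0+0+0+0+0+0+0+0+1+0+0+0+0+0+0+0+0+0+0+0+0+0 mod 2 = 1
  c[18] = d·G[:,18] = (01111110011111000000010111)·(00000000000001000000000000) mod 2 = 0+0+0+0+0+0+0+0+0+0+0+0+0+1+0+0+0+0+0+0+0+0+0+0+0+0 mod 2 = 1
  c[19] = d·G[:,19] = (01111110011111000000010111)·(00000000000000100000000000) mod 2 = 0+0+0+0+0+0+0+0+0+0+0+0+0+0+0+0+0+0+0+0+0+0+0+0+0+0 mod 2 = 0
  c[20] = d·G[:,20] = (01111110011111000000010111)·(00000000000000010000000000) mod 2 = 0+0+0+0+0+0+0+0+0+0+0+0+0+0+0+0+0+0+0+0+0+0+0+0+0+0 mod 2 = 0
  c[21] = d·G[:,21] = (01111110011111000000010111)·(00000000000000001000000000) mod 2 = 0+0+0+0+0+0+0+0+0+0+0+0+0+0+0+0+0+0+0+0+0+0+0+0+0+0 mod 2 = 0
  c[22] = d·G[:,22] = (01111110011111000000010111)·(00000000000000000100000000) mod 2 = 0+0+0+0+0+0+0+0+0+0+0+0+0+0+0+0+0+0+0+0+0+0+0+0+0+0 mod 2 = 0
  c[23] = d·G[:,23] = (01111110011111000000010111)·(00000000000000000010000000) mod 2 = 0+0+0+0+0+0+0+0+0+0+0+0+0+0+0+0+0+0+0+0+0+0+0+0+0+0 mod 2 = 0
  c[24] = d·G[:,24] = (01111110011111000000010111)·(00000000000000000001000000) mod 2 = 0+0+0+0+0+0+0+0+0+0+0+0+0+0+0+0+0+0+0+0+0+0+0+0+0+0 mod 2 = 0
  c[25] = d·G[:,25] = (01111110011111000000010111)·(00000000000000000000100000) mod 2 = 0+0+0+0+0+0+0+0+0+0+0+0+0+0+0+0+0+0+0+0+0+0+0+0+0+0 mod 2 = 0
  c[26] = d·G[:,26] = (01111110011111000000010111)·(00000000000000000000010000) mod 2 = 0+0+0+0+0+0+0+0+0+0+0+0+0+0+0+0+0+0+0+0+0+1+0+0+0+0 mod 2 = 1
  c[27] = d·G[:,27] = (01111110011111000000010111)·(00000000000000000000001000) mod 2 = 0+0+0+0+0+0+0+0+0+0+0+0+0+0+0+0+0+0+0+0+0+0+0+0+0+0 mod 2 = 0
  c[28] = d·G[:,28] = (01111110011111000000010111)·(00000000000000000000000100) mod 2 = 0+0+0+0+0+0+0+0+0+0+0+0+0+0+0+0+0+0+0+0+0+0+0+1+0+0 mod 2 = 1
  c[29] = d·G[:,29] = (01111110011111000000010111)·(00000000000000000000000010) mod 2 = 0+0+0+0+0+0+0+0+0+0+0+0+0+0+0+0+0+0+0+0+0+0+0+0+1+0 mod 2 = 1
  c[30] = d·G[:,30] = (01111110011111000000010111)·(00000000000000000000000001) mod 2 = 0+0+0+0+0+0+0+0+0+0+0+0+0+0+0+0+0+0+0+0+0+0+0+0+0+1 mod 2 = 1
Codeword = 0100111111100111111000000010111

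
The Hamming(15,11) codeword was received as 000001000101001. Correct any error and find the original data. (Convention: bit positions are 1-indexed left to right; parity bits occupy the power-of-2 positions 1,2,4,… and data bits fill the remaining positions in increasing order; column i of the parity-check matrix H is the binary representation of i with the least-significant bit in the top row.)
Syndrome s = H · r^T (mod 2), r = 000001000101001:
  s[0] = (101010101010101)·(000001000101001) mod 2 = 0+0+0+0+0+0+0+0+0+0+0+0+0+0+1 mod 2 = 1
  s[1] = (011001100110011)·(000001000101001) mod 2 = 0+0+0+0+0+1+0+0+0+1+0+0+0+0+1 mod 2 = 1
  s[2] = (000111100001111)·(000001000101001) mod 2 = 0+0+0+0+0+1+0+0+0+0+0+1+0+0+1 mod 2 = 1
  s[3] = (000000011111111)·(000001000101001) mod 2 = 0+0+0+0+0+0+0+0+0+1+0+1+0+0+1 mod 2 = 1
Syndrome = 1111
Column 15 of H equals this syndrome → error at bit 15 (1-indexed).
Flip bit 15: 000001000101001 → 000001000101000
Extract data bits at positions {3,5,6,7,9,10,11,12,13,14,15}: 00100101000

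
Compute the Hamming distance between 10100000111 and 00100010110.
XOR = 10000010001, count of 1s = 3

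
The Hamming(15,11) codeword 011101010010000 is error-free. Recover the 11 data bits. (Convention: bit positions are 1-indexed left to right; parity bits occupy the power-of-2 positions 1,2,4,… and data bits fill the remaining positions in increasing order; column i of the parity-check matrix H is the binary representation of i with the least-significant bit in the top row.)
Parity bits occupy power-of-2 positions; data bits are at positions {3,5,6,7,9,10,11,12,13,14,15} (1-indexed).
Extract: c[3]=1 c[5]=0 c[6]=1 c[7]=0 c[9]=0 c[10]=0 c[11]=1 c[12]=0 c[13]=0 c[14]=0 c[15]=0
Data = 10100010000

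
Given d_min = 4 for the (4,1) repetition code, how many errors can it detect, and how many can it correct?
Detection only: up to d_min − 1 = 3 errors.
Correction: up to ⌊(d_min − 1)/2⌋ = ⌊3/2⌋ = 1 errors.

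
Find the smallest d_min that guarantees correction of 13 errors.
Correcting t errors requires d_min ≥ 2t + 1 = 2·13 + 1 = 27.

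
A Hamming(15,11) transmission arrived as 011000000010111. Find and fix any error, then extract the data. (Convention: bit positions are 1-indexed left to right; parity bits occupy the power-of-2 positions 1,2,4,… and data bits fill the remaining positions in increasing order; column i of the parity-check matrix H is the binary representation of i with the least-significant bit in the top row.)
Syndrome s = H · r^T (mod 2), r = 011000000010111:
  s[0] = (101010101010101)·(011000000010111) mod 2 = 0+0+1+0+0+0+0+0+0+0+1+0+1+0+1 mod 2 = 0
  s[1] = (011001100110011)·(011000000010111) mod 2 = 0+1+1+0+0+0+0+0+0+0+1+0+0+1+1 mod 2 = 1
  s[2] = (000111100001111)·(011000000010111) mod 2 = 0+0+0+0+0+0+0+0+0+0+0+0+1+1+1 mod 2 = 1
  s[3] = (000000011111111)·(011000000010111) mod 2 = 0+0+0+0+0+0+0+0+0+0+1+0+1+1+1 mod 2 = 0
Syndrome = 0110
Column 6 of H equals this syndrome → error at bit 6 (1-indexed).
Flip bit 6: 011000000010111 → 011001000010111
Extract data bits at positions {3,5,6,7,9,10,11,12,13,14,15}: 10100010111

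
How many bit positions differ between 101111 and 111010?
XOR = 010101, count of 1s = 3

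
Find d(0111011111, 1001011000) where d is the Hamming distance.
XOR = 1110000111, count of 1s = 6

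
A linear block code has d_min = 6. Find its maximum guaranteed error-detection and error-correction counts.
(a) Detection requires d_min ≥ e+1, so e ≤ d_min − 1 = 5.
(b) Correction requires d_min ≥ 2t+1, so t ≤ ⌊(d_min − 1)/2⌋ = ⌊5/2⌋ = 2.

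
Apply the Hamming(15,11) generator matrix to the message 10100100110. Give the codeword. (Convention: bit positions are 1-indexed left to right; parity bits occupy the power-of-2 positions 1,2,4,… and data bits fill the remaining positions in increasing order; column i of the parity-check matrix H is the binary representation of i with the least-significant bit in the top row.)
Codeword c = d · G (mod 2), d = 10100100110:
  c[0] = d·G[:,0] = (10100100110)·(11011010101) mod 2 = 1+0+0+0+0+0+0+0+1+0+0 mod 2 = 0
  c[1] = d·G[:,1] = (10100100110)·(10110110011) mod 2 = 1+0+1+0+0+1+0+0+0+1+0 mod 2 = 0
  c[2] = d·G[:,2] = (10100100110)·(10000000000) mod 2 = 1+0+0+0+0+0+0+0+0+0+0 mod 2 = 1
  c[3] = d·G[:,3] = (10100100110)·(01110001111) mod 2 = 0+0+1+0+0+0+0+0+1+1+0 mod 2 = 1
  c[4] = d·G[:,4] = (10100100110)·(01000000000) mod 2 = 0+0+0+0+0+0+0+0+0+0+0 mod 2 = 0
  c[5] = d·G[:,5] = (10100100110)·(00100000000) mod 2 = 0+0+1+0+0+0+0+0+0+0+0 mod 2 = 1
  c[6] = d·G[:,6] = (10100100110)·(00010000000) mod 2 = 0+0+0+0+0+0+0+0+0+0+0 mod 2 = 0
  c[7] = d·G[:,7] = (10100100110)·(00001111111) mod 2 = 0+0+0+0+0+1+0+0+1+1+0 mod 2 = 1
  c[8] = d·G[:,8] = (10100100110)·(00001000000) mod 2 = 0+0+0+0+0+0+0+0+0+0+0 mod 2 = 0
  c[9] = d·G[:,9] = (10100100110)·(00000100000) mod 2 = 0+0+0+0+0+1+0+0+0+0+0 mod 2 = 1
  c[10] = d·G[:,10] = (10100100110)·(00000010000) mod 2 = 0+0+0+0+0+0+0+0+0+0+0 mod 2 = 0
  c[11] = d·G[:,11] = (10100100110)·(00000001000) mod 2 = 0+0+0+0+0+0+0+0+0+0+0 mod 2 = 0
  c[12] = d·G[:,12] = (10100100110)·(00000000100) mod 2 = 0+0+0+0+0+0+0+0+1+0+0 mod 2 = 1
  c[13] = d·G[:,13] = (10100100110)·(00000000010) mod 2 = 0+0+0+0+0+0+0+0+0+1+0 mod 2 = 1
  c[14] = d·G[:,14] = (10100100110)·(00000000001) mod 2 = 0+0+0+0+0+0+0+0+0+0+0 mod 2 = 0
Codeword = 001101010100110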